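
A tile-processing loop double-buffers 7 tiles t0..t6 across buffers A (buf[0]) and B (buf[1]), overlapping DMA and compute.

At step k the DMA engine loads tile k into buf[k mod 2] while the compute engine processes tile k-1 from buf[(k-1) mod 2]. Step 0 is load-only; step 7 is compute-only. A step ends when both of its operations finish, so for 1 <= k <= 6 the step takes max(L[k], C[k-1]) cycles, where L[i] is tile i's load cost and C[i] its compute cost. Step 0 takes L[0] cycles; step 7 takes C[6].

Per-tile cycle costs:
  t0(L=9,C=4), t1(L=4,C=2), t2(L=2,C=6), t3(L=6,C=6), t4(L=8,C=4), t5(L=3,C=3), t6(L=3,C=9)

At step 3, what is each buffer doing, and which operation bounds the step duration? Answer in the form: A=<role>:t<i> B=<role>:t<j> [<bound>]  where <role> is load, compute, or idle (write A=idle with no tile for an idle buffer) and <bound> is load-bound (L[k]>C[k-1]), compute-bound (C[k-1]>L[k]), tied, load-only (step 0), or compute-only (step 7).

step 0: L[0]=9 → dur=9, Σ=9 | A=load:t0 B=idle [load-only]
step 1: L[1]=4 C[0]=4 → dur=4, Σ=13 | A=compute:t0 B=load:t1 [tied]
step 2: L[2]=2 C[1]=2 → dur=2, Σ=15 | A=load:t2 B=compute:t1 [tied]
step 3: L[3]=6 C[2]=6 → dur=6, Σ=21 | A=compute:t2 B=load:t3 [tied]
step 4: L[4]=8 C[3]=6 → dur=8, Σ=29 | A=load:t4 B=compute:t3 [load-bound]
step 5: L[5]=3 C[4]=4 → dur=4, Σ=33 | A=compute:t4 B=load:t5 [compute-bound]
step 6: L[6]=3 C[5]=3 → dur=3, Σ=36 | A=load:t6 B=compute:t5 [tied]
step 7: C[6]=9 → dur=9, Σ=45 | A=compute:t6 B=idle [compute-only]

step 3: A=compute:t2 B=load:t3 [tied]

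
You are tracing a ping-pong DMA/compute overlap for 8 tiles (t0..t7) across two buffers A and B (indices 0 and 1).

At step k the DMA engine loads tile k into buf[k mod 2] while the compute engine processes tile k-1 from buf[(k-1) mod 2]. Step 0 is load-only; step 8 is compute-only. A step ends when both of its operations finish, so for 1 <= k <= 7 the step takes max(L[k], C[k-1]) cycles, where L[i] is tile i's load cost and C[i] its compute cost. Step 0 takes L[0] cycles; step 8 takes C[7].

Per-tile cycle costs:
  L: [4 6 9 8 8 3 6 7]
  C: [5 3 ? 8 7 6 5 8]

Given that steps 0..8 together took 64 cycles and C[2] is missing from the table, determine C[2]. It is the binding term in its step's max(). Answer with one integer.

C[2] = 9

step 0 = dur = L[0]=4 = 4
step 1 = dur = max(L[1]=6, C[0]=5) = 6
step 2 = dur = max(L[2]=9, C[1]=3) = 9
step 3 = dur = max(L[3]=8, C[2]=?) = C[2]  (unknown; binding)
step 4 = dur = max(L[4]=8, C[3]=8) = 8
step 5 = dur = max(L[5]=3, C[4]=7) = 7
step 6 = dur = max(L[6]=6, C[5]=6) = 6
step 7 = dur = max(L[7]=7, C[6]=5) = 7
step 8 = dur = C[7]=8 = 8
sum of known step durations = 55
dur[3] = total - known = 64 - 55 = 9
C[2] is the binding max in step 3, so C[2] = dur[3] = 9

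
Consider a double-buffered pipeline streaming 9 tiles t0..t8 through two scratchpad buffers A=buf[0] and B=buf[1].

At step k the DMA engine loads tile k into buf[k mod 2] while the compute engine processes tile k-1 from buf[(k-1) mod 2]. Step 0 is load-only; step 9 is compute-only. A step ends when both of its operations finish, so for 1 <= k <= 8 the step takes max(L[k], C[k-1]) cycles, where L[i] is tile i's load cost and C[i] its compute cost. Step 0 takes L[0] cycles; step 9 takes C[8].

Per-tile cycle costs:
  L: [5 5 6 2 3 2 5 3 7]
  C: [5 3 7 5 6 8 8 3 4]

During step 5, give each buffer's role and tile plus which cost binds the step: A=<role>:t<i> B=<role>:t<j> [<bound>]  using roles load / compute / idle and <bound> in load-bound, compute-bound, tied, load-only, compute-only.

[0] DMA t0→A (5c) ∥ CU idle ⇒ 5c, clock 5
[1] DMA t1→B (5c) ∥ CU A:t0 (5c) ⇒ 5c, clock 10
[2] DMA t2→A (6c) ∥ CU B:t1 (3c) ⇒ 6c, clock 16
[3] DMA t3→B (2c) ∥ CU A:t2 (7c) ⇒ 7c, clock 23
[4] DMA t4→A (3c) ∥ CU B:t3 (5c) ⇒ 5c, clock 28
[5] DMA t5→B (2c) ∥ CU A:t4 (6c) ⇒ 6c, clock 34
[6] DMA t6→A (5c) ∥ CU B:t5 (8c) ⇒ 8c, clock 42
[7] DMA t7→B (3c) ∥ CU A:t6 (8c) ⇒ 8c, clock 50
[8] DMA t8→A (7c) ∥ CU B:t7 (3c) ⇒ 7c, clock 57
[9] DMA idle ∥ CU A:t8 (4c) ⇒ 4c, clock 61

step 5: A=compute:t4 B=load:t5 [compute-bound]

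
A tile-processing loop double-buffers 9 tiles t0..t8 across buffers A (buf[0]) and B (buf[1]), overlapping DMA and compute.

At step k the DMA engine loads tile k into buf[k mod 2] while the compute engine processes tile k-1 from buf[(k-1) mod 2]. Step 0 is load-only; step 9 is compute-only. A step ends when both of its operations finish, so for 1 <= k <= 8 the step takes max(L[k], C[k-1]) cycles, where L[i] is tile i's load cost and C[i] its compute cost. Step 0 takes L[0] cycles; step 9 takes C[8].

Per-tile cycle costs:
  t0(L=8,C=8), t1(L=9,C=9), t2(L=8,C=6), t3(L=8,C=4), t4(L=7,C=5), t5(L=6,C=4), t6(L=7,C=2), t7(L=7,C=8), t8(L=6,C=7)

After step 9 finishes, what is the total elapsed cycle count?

step 0: L[0]=8 → dur=8, Σ=8 | A=load:t0 B=idle [load-only]
step 1: L[1]=9 C[0]=8 → dur=9, Σ=17 | A=compute:t0 B=load:t1 [load-bound]
step 2: L[2]=8 C[1]=9 → dur=9, Σ=26 | A=load:t2 B=compute:t1 [compute-bound]
step 3: L[3]=8 C[2]=6 → dur=8, Σ=34 | A=compute:t2 B=load:t3 [load-bound]
step 4: L[4]=7 C[3]=4 → dur=7, Σ=41 | A=load:t4 B=compute:t3 [load-bound]
step 5: L[5]=6 C[4]=5 → dur=6, Σ=47 | A=compute:t4 B=load:t5 [load-bound]
step 6: L[6]=7 C[5]=4 → dur=7, Σ=54 | A=load:t6 B=compute:t5 [load-bound]
step 7: L[7]=7 C[6]=2 → dur=7, Σ=61 | A=compute:t6 B=load:t7 [load-bound]
step 8: L[8]=6 C[7]=8 → dur=8, Σ=69 | A=load:t8 B=compute:t7 [compute-bound]
step 9: C[8]=7 → dur=7, Σ=76 | A=compute:t8 B=idle [compute-only]

end_cycle[9] = 76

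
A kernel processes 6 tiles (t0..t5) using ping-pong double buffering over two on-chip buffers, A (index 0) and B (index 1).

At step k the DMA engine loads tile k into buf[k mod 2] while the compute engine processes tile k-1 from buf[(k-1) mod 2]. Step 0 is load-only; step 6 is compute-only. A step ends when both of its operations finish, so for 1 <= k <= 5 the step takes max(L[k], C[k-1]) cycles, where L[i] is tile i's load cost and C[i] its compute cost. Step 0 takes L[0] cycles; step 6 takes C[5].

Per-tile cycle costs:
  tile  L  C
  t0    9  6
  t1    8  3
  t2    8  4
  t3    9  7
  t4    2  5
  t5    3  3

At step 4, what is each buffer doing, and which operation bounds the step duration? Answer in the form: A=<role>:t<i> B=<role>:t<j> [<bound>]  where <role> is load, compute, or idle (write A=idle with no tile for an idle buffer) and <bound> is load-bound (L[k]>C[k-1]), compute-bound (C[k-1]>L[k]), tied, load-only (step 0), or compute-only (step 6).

step 4: A=load:t4 B=compute:t3 [compute-bound]

[0] DMA t0→A (9c) ∥ CU idle ⇒ 9c, clock 9
[1] DMA t1→B (8c) ∥ CU A:t0 (6c) ⇒ 8c, clock 17
[2] DMA t2→A (8c) ∥ CU B:t1 (3c) ⇒ 8c, clock 25
[3] DMA t3→B (9c) ∥ CU A:t2 (4c) ⇒ 9c, clock 34
[4] DMA t4→A (2c) ∥ CU B:t3 (7c) ⇒ 7c, clock 41
[5] DMA t5→B (3c) ∥ CU A:t4 (5c) ⇒ 5c, clock 46
[6] DMA idle ∥ CU B:t5 (3c) ⇒ 3c, clock 49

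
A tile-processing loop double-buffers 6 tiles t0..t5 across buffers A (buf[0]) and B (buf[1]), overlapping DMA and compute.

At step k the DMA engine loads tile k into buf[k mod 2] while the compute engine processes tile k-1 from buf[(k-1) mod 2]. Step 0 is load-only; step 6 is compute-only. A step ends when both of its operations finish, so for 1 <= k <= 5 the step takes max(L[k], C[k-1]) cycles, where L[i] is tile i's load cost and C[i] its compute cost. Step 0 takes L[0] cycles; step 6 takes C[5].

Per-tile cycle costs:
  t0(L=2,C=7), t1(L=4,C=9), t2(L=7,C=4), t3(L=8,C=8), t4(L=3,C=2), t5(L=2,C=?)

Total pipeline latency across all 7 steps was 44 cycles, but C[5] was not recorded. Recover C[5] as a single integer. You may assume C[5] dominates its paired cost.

step 0 | dur = L[0]=2 = 2
step 1 | dur = max(L[1]=4, C[0]=7) = 7
step 2 | dur = max(L[2]=7, C[1]=9) = 9
step 3 | dur = max(L[3]=8, C[2]=4) = 8
step 4 | dur = max(L[4]=3, C[3]=8) = 8
step 5 | dur = max(L[5]=2, C[4]=2) = 2
step 6 | dur = C[5]=? = C[5]  (unknown; binding)
sum of known step durations = 36
dur[6] = total - known = 44 - 36 = 8
C[5] is the binding max in step 6, so C[5] = dur[6] = 8

C[5] = 8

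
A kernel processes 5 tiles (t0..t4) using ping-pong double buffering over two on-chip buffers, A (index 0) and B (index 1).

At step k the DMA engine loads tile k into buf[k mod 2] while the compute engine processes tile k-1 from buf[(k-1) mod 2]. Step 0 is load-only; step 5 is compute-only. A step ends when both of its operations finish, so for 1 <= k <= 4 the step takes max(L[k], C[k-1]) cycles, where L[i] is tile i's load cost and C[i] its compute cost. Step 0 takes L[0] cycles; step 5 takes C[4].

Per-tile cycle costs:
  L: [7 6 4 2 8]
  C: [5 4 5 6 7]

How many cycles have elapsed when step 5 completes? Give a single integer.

  0. 7=7c; end=7; A:t0 B:-
  1. max(6,5)=6c; end=13; A:t0 B:t1
  2. max(4,4)=4c; end=17; A:t2 B:t1
  3. max(2,5)=5c; end=22; A:t2 B:t3
  4. max(8,6)=8c; end=30; A:t4 B:t3
  5. 7=7c; end=37; A:t4 B:t3

end_cycle[5] = 37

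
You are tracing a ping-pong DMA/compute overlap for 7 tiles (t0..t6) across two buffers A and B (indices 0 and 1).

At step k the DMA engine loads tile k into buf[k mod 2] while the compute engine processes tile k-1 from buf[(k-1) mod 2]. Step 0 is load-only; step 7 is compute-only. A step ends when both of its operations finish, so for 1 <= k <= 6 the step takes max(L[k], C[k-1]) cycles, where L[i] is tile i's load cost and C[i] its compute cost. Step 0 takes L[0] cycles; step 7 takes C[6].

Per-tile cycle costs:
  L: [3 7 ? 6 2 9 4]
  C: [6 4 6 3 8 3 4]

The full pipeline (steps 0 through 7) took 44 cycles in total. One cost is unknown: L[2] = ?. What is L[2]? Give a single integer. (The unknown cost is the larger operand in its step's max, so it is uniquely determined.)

L[2] = 8

step 0 | dur = L[0]=3 = 3
step 1 | dur = max(L[1]=7, C[0]=6) = 7
step 2 | dur = max(L[2]=?, C[1]=4) = L[2]  (unknown; binding)
step 3 | dur = max(L[3]=6, C[2]=6) = 6
step 4 | dur = max(L[4]=2, C[3]=3) = 3
step 5 | dur = max(L[5]=9, C[4]=8) = 9
step 6 | dur = max(L[6]=4, C[5]=3) = 4
step 7 | dur = C[6]=4 = 4
sum of known step durations = 36
dur[2] = total - known = 44 - 36 = 8
L[2] is the binding max in step 2, so L[2] = dur[2] = 8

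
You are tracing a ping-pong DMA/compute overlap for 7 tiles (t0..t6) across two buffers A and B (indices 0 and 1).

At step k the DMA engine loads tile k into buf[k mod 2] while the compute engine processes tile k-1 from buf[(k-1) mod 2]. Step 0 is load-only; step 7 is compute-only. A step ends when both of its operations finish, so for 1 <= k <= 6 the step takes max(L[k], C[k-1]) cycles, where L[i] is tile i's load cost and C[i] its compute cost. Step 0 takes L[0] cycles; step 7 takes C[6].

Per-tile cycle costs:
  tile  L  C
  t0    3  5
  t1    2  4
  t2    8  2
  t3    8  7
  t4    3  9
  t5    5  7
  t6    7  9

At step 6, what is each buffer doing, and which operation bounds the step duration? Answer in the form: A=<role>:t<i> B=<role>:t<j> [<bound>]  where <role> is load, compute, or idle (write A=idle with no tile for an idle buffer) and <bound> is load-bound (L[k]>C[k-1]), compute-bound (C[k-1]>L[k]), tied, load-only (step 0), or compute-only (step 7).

  0. 3=3c; end=3; A:t0 B:-
  1. max(2,5)=5c; end=8; A:t0 B:t1
  2. max(8,4)=8c; end=16; A:t2 B:t1
  3. max(8,2)=8c; end=24; A:t2 B:t3
  4. max(3,7)=7c; end=31; A:t4 B:t3
  5. max(5,9)=9c; end=40; A:t4 B:t5
  6. max(7,7)=7c; end=47; A:t6 B:t5
  7. 9=9c; end=56; A:t6 B:t5

step 6: A=load:t6 B=compute:t5 [tied]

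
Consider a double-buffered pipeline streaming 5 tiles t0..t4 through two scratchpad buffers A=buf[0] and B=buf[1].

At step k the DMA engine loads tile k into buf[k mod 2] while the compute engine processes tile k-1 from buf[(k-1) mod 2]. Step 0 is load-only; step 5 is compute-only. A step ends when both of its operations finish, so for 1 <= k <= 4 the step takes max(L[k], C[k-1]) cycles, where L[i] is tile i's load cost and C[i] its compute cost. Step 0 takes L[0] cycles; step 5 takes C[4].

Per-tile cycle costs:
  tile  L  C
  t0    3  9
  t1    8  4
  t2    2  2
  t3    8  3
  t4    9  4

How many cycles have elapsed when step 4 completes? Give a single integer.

k=0 load=t0/3c comp=- wait=3 total=3
k=1 load=t1/8c comp=t0/9c wait=9 total=12
k=2 load=t2/2c comp=t1/4c wait=4 total=16
k=3 load=t3/8c comp=t2/2c wait=8 total=24
k=4 load=t4/9c comp=t3/3c wait=9 total=33
k=5 load=- comp=t4/4c wait=4 total=37

end_cycle[4] = 33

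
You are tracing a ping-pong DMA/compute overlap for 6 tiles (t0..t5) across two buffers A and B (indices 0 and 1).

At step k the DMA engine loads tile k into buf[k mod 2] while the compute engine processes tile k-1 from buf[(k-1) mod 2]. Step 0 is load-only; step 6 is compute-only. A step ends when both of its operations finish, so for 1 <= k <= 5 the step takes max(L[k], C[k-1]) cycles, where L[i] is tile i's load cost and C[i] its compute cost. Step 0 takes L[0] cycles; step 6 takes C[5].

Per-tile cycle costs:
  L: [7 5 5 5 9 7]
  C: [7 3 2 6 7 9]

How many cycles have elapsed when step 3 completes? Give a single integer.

end_cycle[3] = 24

k=0 load=t0/7c comp=- wait=7 total=7
k=1 load=t1/5c comp=t0/7c wait=7 total=14
k=2 load=t2/5c comp=t1/3c wait=5 total=19
k=3 load=t3/5c comp=t2/2c wait=5 total=24
k=4 load=t4/9c comp=t3/6c wait=9 total=33
k=5 load=t5/7c comp=t4/7c wait=7 total=40
k=6 load=- comp=t5/9c wait=9 total=49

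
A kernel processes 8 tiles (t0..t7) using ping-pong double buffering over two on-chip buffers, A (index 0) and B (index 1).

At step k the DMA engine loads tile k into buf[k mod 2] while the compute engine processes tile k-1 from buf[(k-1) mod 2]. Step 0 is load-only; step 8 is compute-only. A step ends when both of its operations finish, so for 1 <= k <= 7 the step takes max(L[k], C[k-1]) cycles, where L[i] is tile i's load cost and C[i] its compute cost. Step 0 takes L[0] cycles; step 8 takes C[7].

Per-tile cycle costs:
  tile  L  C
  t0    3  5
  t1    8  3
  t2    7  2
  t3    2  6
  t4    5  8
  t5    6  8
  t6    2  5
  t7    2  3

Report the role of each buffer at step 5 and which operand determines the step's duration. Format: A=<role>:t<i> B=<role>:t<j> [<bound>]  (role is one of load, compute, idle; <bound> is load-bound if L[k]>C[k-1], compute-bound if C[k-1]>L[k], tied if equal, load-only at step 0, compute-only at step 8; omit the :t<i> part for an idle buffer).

step 5: A=compute:t4 B=load:t5 [compute-bound]

[0] DMA t0→A (3c) ∥ CU idle ⇒ 3c, clock 3
[1] DMA t1→B (8c) ∥ CU A:t0 (5c) ⇒ 8c, clock 11
[2] DMA t2→A (7c) ∥ CU B:t1 (3c) ⇒ 7c, clock 18
[3] DMA t3→B (2c) ∥ CU A:t2 (2c) ⇒ 2c, clock 20
[4] DMA t4→A (5c) ∥ CU B:t3 (6c) ⇒ 6c, clock 26
[5] DMA t5→B (6c) ∥ CU A:t4 (8c) ⇒ 8c, clock 34
[6] DMA t6→A (2c) ∥ CU B:t5 (8c) ⇒ 8c, clock 42
[7] DMA t7→B (2c) ∥ CU A:t6 (5c) ⇒ 5c, clock 47
[8] DMA idle ∥ CU B:t7 (3c) ⇒ 3c, clock 50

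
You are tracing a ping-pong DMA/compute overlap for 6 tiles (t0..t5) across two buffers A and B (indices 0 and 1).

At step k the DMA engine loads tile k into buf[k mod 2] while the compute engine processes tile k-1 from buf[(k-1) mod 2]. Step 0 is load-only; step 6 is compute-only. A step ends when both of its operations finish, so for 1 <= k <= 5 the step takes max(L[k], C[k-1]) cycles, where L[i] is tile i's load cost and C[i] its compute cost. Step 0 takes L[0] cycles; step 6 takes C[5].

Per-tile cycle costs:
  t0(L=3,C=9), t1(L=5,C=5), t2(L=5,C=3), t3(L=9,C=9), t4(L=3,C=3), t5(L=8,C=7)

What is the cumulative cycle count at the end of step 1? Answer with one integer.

end_cycle[1] = 12

[0] DMA t0→A (3c) ∥ CU idle ⇒ 3c, clock 3
[1] DMA t1→B (5c) ∥ CU A:t0 (9c) ⇒ 9c, clock 12
[2] DMA t2→A (5c) ∥ CU B:t1 (5c) ⇒ 5c, clock 17
[3] DMA t3→B (9c) ∥ CU A:t2 (3c) ⇒ 9c, clock 26
[4] DMA t4→A (3c) ∥ CU B:t3 (9c) ⇒ 9c, clock 35
[5] DMA t5→B (8c) ∥ CU A:t4 (3c) ⇒ 8c, clock 43
[6] DMA idle ∥ CU B:t5 (7c) ⇒ 7c, clock 50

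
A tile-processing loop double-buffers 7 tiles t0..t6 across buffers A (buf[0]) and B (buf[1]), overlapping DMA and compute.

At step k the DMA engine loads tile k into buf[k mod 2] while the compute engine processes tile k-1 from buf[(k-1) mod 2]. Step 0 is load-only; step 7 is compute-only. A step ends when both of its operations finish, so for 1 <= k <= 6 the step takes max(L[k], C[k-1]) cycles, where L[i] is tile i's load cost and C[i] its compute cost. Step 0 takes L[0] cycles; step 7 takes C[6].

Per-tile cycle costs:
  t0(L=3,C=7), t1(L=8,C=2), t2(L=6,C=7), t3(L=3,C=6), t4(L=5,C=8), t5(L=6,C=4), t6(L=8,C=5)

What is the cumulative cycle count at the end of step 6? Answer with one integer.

end_cycle[6] = 46

k=0 load=t0/3c comp=- wait=3 total=3
k=1 load=t1/8c comp=t0/7c wait=8 total=11
k=2 load=t2/6c comp=t1/2c wait=6 total=17
k=3 load=t3/3c comp=t2/7c wait=7 total=24
k=4 load=t4/5c comp=t3/6c wait=6 total=30
k=5 load=t5/6c comp=t4/8c wait=8 total=38
k=6 load=t6/8c comp=t5/4c wait=8 total=46
k=7 load=- comp=t6/5c wait=5 total=51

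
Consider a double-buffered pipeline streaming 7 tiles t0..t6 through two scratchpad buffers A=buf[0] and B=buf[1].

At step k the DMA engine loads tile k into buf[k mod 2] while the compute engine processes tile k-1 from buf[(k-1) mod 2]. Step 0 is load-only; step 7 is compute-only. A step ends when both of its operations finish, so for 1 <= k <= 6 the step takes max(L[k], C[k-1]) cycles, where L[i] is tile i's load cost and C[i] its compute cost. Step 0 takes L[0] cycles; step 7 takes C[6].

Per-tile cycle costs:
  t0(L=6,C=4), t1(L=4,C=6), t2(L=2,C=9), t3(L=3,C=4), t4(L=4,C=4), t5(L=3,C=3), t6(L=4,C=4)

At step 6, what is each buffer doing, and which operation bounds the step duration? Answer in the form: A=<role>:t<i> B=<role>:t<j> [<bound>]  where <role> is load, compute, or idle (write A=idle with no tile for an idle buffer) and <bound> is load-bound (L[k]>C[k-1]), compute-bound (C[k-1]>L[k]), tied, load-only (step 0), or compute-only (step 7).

k=0 load=t0/6c comp=- wait=6 total=6
k=1 load=t1/4c comp=t0/4c wait=4 total=10
k=2 load=t2/2c comp=t1/6c wait=6 total=16
k=3 load=t3/3c comp=t2/9c wait=9 total=25
k=4 load=t4/4c comp=t3/4c wait=4 total=29
k=5 load=t5/3c comp=t4/4c wait=4 total=33
k=6 load=t6/4c comp=t5/3c wait=4 total=37
k=7 load=- comp=t6/4c wait=4 total=41

step 6: A=load:t6 B=compute:t5 [load-bound]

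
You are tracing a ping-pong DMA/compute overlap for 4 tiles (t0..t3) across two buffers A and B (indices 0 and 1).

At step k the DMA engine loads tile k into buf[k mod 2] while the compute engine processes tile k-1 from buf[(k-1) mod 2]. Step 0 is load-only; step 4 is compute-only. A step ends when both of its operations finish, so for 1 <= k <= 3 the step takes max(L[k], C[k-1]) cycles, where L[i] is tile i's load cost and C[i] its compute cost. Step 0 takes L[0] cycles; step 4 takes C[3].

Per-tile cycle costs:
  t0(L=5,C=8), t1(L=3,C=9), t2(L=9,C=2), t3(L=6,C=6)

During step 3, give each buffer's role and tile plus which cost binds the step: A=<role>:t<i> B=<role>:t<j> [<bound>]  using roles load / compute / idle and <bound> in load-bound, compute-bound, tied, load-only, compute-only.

k=0 load=t0/5c comp=- wait=5 total=5
k=1 load=t1/3c comp=t0/8c wait=8 total=13
k=2 load=t2/9c comp=t1/9c wait=9 total=22
k=3 load=t3/6c comp=t2/2c wait=6 total=28
k=4 load=- comp=t3/6c wait=6 total=34

step 3: A=compute:t2 B=load:t3 [load-bound]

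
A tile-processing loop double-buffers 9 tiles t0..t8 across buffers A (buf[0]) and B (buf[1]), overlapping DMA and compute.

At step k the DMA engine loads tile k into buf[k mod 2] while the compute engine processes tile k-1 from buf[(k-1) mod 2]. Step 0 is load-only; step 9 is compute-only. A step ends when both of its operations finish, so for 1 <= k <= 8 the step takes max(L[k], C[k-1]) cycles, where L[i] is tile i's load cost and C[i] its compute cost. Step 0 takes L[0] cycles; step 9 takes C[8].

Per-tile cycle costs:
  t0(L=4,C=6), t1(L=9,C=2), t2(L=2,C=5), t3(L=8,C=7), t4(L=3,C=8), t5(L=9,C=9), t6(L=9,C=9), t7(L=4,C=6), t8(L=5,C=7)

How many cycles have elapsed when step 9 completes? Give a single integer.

end_cycle[9] = 70

[0] DMA t0→A (4c) ∥ CU idle ⇒ 4c, clock 4
[1] DMA t1→B (9c) ∥ CU A:t0 (6c) ⇒ 9c, clock 13
[2] DMA t2→A (2c) ∥ CU B:t1 (2c) ⇒ 2c, clock 15
[3] DMA t3→B (8c) ∥ CU A:t2 (5c) ⇒ 8c, clock 23
[4] DMA t4→A (3c) ∥ CU B:t3 (7c) ⇒ 7c, clock 30
[5] DMA t5→B (9c) ∥ CU A:t4 (8c) ⇒ 9c, clock 39
[6] DMA t6→A (9c) ∥ CU B:t5 (9c) ⇒ 9c, clock 48
[7] DMA t7→B (4c) ∥ CU A:t6 (9c) ⇒ 9c, clock 57
[8] DMA t8→A (5c) ∥ CU B:t7 (6c) ⇒ 6c, clock 63
[9] DMA idle ∥ CU A:t8 (7c) ⇒ 7c, clock 70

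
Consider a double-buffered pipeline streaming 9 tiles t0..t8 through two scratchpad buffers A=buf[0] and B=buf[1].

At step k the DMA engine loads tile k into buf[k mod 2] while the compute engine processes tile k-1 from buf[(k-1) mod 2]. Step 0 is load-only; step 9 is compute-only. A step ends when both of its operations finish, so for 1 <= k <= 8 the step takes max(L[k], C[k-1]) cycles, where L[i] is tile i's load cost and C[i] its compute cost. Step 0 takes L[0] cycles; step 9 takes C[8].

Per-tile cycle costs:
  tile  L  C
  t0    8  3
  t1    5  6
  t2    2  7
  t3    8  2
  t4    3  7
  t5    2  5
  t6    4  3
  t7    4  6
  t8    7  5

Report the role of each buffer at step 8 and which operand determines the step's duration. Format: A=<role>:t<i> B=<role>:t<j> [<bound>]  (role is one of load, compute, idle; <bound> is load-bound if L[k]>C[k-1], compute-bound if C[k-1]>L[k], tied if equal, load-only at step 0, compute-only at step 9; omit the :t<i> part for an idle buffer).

[0] DMA t0→A (8c) ∥ CU idle ⇒ 8c, clock 8
[1] DMA t1→B (5c) ∥ CU A:t0 (3c) ⇒ 5c, clock 13
[2] DMA t2→A (2c) ∥ CU B:t1 (6c) ⇒ 6c, clock 19
[3] DMA t3→B (8c) ∥ CU A:t2 (7c) ⇒ 8c, clock 27
[4] DMA t4→A (3c) ∥ CU B:t3 (2c) ⇒ 3c, clock 30
[5] DMA t5→B (2c) ∥ CU A:t4 (7c) ⇒ 7c, clock 37
[6] DMA t6→A (4c) ∥ CU B:t5 (5c) ⇒ 5c, clock 42
[7] DMA t7→B (4c) ∥ CU A:t6 (3c) ⇒ 4c, clock 46
[8] DMA t8→A (7c) ∥ CU B:t7 (6c) ⇒ 7c, clock 53
[9] DMA idle ∥ CU A:t8 (5c) ⇒ 5c, clock 58

step 8: A=load:t8 B=compute:t7 [load-bound]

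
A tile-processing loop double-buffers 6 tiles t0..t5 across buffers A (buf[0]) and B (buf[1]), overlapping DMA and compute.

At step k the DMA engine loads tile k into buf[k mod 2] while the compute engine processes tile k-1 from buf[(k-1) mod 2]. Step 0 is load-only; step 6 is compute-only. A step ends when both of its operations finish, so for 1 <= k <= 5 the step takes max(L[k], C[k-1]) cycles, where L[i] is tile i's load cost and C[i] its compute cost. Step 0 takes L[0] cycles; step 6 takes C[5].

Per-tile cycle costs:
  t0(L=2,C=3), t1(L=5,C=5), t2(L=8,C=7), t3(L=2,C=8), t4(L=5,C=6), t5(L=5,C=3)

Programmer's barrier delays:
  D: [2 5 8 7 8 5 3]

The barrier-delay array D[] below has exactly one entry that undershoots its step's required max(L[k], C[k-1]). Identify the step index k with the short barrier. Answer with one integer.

hazard at step 5

[0] required=L[0]=2=2 vs D=2 ok
[1] required=max(L[1]=5,C[0]=3)=5 vs D=5 ok
[2] required=max(L[2]=8,C[1]=5)=8 vs D=8 ok
[3] required=max(L[3]=2,C[2]=7)=7 vs D=7 ok
[4] required=max(L[4]=5,C[3]=8)=8 vs D=8 ok
[5] required=max(L[5]=5,C[4]=6)=6 vs D=5 SHORT
[6] required=C[5]=3=3 vs D=3 ok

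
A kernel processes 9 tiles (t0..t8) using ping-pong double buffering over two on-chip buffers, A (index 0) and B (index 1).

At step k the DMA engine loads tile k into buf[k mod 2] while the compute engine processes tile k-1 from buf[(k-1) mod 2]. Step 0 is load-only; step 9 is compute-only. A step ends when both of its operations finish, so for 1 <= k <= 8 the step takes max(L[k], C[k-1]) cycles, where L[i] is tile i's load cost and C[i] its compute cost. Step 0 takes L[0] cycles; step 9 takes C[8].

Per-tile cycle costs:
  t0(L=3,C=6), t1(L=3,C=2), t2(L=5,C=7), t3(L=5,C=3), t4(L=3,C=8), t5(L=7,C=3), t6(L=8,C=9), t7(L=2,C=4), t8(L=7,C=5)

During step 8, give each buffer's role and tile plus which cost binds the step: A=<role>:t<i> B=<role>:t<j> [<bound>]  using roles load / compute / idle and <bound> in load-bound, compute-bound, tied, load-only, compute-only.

step 8: A=load:t8 B=compute:t7 [load-bound]

[0] DMA t0→A (3c) ∥ CU idle ⇒ 3c, clock 3
[1] DMA t1→B (3c) ∥ CU A:t0 (6c) ⇒ 6c, clock 9
[2] DMA t2→A (5c) ∥ CU B:t1 (2c) ⇒ 5c, clock 14
[3] DMA t3→B (5c) ∥ CU A:t2 (7c) ⇒ 7c, clock 21
[4] DMA t4→A (3c) ∥ CU B:t3 (3c) ⇒ 3c, clock 24
[5] DMA t5→B (7c) ∥ CU A:t4 (8c) ⇒ 8c, clock 32
[6] DMA t6→A (8c) ∥ CU B:t5 (3c) ⇒ 8c, clock 40
[7] DMA t7→B (2c) ∥ CU A:t6 (9c) ⇒ 9c, clock 49
[8] DMA t8→A (7c) ∥ CU B:t7 (4c) ⇒ 7c, clock 56
[9] DMA idle ∥ CU A:t8 (5c) ⇒ 5c, clock 61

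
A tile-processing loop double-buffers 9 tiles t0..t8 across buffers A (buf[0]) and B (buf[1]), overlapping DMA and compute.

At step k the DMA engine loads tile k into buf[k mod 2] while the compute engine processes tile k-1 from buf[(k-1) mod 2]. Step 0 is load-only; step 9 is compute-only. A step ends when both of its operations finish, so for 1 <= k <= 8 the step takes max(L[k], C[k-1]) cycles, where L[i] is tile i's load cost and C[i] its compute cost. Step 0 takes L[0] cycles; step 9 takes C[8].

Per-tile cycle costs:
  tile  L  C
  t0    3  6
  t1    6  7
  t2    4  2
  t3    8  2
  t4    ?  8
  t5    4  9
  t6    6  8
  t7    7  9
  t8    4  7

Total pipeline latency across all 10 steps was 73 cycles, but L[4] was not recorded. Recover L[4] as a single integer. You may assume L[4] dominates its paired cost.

step 0 → dur = L[0]=3 = 3
step 1 → dur = max(L[1]=6, C[0]=6) = 6
step 2 → dur = max(L[2]=4, C[1]=7) = 7
step 3 → dur = max(L[3]=8, C[2]=2) = 8
step 4 → dur = max(L[4]=?, C[3]=2) = L[4]  (unknown; binding)
step 5 → dur = max(L[5]=4, C[4]=8) = 8
step 6 → dur = max(L[6]=6, C[5]=9) = 9
step 7 → dur = max(L[7]=7, C[6]=8) = 8
step 8 → dur = max(L[8]=4, C[7]=9) = 9
step 9 → dur = C[8]=7 = 7
sum of known step durations = 65
dur[4] = total - known = 73 - 65 = 8
L[4] is the binding max in step 4, so L[4] = dur[4] = 8

L[4] = 8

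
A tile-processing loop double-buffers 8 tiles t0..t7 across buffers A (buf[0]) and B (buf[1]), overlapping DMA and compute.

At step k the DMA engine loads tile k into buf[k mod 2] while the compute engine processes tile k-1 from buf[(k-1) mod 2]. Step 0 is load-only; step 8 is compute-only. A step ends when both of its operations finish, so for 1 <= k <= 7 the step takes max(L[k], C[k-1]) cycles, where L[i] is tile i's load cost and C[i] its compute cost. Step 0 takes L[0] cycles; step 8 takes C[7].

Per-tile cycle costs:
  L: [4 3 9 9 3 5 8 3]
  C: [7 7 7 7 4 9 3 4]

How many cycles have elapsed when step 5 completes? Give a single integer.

  0. 4=4c; end=4; A:t0 B:-
  1. max(3,7)=7c; end=11; A:t0 B:t1
  2. max(9,7)=9c; end=20; A:t2 B:t1
  3. max(9,7)=9c; end=29; A:t2 B:t3
  4. max(3,7)=7c; end=36; A:t4 B:t3
  5. max(5,4)=5c; end=41; A:t4 B:t5
  6. max(8,9)=9c; end=50; A:t6 B:t5
  7. max(3,3)=3c; end=53; A:t6 B:t7
  8. 4=4c; end=57; A:t6 B:t7

end_cycle[5] = 41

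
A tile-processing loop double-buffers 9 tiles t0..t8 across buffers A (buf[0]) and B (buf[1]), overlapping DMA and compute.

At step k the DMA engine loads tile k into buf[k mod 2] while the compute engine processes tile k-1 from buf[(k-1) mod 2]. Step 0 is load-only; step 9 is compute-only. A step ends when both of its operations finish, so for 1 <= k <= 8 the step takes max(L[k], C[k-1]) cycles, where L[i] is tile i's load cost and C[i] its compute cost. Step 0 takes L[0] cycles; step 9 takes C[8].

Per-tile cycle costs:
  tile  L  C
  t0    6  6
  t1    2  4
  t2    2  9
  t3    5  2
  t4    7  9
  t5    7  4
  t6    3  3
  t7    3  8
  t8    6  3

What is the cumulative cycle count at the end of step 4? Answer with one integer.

end_cycle[4] = 32

k=0 load=t0/6c comp=- wait=6 total=6
k=1 load=t1/2c comp=t0/6c wait=6 total=12
k=2 load=t2/2c comp=t1/4c wait=4 total=16
k=3 load=t3/5c comp=t2/9c wait=9 total=25
k=4 load=t4/7c comp=t3/2c wait=7 total=32
k=5 load=t5/7c comp=t4/9c wait=9 total=41
k=6 load=t6/3c comp=t5/4c wait=4 total=45
k=7 load=t7/3c comp=t6/3c wait=3 total=48
k=8 load=t8/6c comp=t7/8c wait=8 total=56
k=9 load=- comp=t8/3c wait=3 total=59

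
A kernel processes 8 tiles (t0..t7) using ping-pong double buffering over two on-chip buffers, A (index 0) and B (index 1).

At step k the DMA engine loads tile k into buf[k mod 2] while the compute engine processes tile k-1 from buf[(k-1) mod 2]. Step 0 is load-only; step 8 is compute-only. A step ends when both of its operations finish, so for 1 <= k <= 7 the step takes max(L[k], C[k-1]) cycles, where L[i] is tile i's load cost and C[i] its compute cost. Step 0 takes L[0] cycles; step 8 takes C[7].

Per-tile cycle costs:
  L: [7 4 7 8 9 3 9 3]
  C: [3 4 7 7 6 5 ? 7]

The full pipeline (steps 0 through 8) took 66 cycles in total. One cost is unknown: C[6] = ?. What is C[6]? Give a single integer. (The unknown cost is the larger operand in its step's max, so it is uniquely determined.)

C[6] = 9

step 0 | dur = L[0]=7 = 7
step 1 | dur = max(L[1]=4, C[0]=3) = 4
step 2 | dur = max(L[2]=7, C[1]=4) = 7
step 3 | dur = max(L[3]=8, C[2]=7) = 8
step 4 | dur = max(L[4]=9, C[3]=7) = 9
step 5 | dur = max(L[5]=3, C[4]=6) = 6
step 6 | dur = max(L[6]=9, C[5]=5) = 9
step 7 | dur = max(L[7]=3, C[6]=?) = C[6]  (unknown; binding)
step 8 | dur = C[7]=7 = 7
sum of known step durations = 57
dur[7] = total - known = 66 - 57 = 9
C[6] is the binding max in step 7, so C[6] = dur[7] = 9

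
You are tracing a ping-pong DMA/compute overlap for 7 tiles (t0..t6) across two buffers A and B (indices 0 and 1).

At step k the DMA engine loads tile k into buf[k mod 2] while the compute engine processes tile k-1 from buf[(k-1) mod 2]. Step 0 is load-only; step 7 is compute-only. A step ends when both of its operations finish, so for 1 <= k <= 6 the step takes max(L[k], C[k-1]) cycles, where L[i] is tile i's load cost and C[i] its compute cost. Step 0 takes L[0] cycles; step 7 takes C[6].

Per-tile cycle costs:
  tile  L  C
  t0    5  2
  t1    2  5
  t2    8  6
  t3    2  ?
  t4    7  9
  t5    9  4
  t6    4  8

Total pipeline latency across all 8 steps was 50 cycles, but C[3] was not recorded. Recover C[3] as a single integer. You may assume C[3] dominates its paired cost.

C[3] = 8

step 0 = dur = L[0]=5 = 5
step 1 = dur = max(L[1]=2, C[0]=2) = 2
step 2 = dur = max(L[2]=8, C[1]=5) = 8
step 3 = dur = max(L[3]=2, C[2]=6) = 6
step 4 = dur = max(L[4]=7, C[3]=?) = C[3]  (unknown; binding)
step 5 = dur = max(L[5]=9, C[4]=9) = 9
step 6 = dur = max(L[6]=4, C[5]=4) = 4
step 7 = dur = C[6]=8 = 8
sum of known step durations = 42
dur[4] = total - known = 50 - 42 = 8
C[3] is the binding max in step 4, so C[3] = dur[4] = 8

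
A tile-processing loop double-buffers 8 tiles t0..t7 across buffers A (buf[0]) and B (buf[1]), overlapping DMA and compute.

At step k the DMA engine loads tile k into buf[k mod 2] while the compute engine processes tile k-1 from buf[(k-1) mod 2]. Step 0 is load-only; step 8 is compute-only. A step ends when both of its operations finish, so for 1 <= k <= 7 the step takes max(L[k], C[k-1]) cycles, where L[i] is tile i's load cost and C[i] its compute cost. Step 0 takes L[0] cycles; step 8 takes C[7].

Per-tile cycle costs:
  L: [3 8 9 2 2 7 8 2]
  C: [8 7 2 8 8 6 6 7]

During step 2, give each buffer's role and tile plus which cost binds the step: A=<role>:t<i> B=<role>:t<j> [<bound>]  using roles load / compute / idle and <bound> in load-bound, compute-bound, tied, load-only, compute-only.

  0. 3=3c; end=3; A:t0 B:-
  1. max(8,8)=8c; end=11; A:t0 B:t1
  2. max(9,7)=9c; end=20; A:t2 B:t1
  3. max(2,2)=2c; end=22; A:t2 B:t3
  4. max(2,8)=8c; end=30; A:t4 B:t3
  5. max(7,8)=8c; end=38; A:t4 B:t5
  6. max(8,6)=8c; end=46; A:t6 B:t5
  7. max(2,6)=6c; end=52; A:t6 B:t7
  8. 7=7c; end=59; A:t6 B:t7

step 2: A=load:t2 B=compute:t1 [load-bound]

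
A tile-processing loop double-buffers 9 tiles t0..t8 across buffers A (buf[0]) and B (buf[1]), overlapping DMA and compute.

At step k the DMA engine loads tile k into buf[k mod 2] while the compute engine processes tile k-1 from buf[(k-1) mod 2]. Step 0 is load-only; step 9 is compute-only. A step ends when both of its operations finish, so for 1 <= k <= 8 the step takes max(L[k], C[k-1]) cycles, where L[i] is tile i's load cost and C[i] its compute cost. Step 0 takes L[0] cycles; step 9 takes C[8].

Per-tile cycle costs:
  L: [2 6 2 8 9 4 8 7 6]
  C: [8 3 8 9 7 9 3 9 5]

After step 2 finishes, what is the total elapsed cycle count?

step 0: L[0]=2 → dur=2, Σ=2 | A=load:t0 B=idle [load-only]
step 1: L[1]=6 C[0]=8 → dur=8, Σ=10 | A=compute:t0 B=load:t1 [compute-bound]
step 2: L[2]=2 C[1]=3 → dur=3, Σ=13 | A=load:t2 B=compute:t1 [compute-bound]
step 3: L[3]=8 C[2]=8 → dur=8, Σ=21 | A=compute:t2 B=load:t3 [tied]
step 4: L[4]=9 C[3]=9 → dur=9, Σ=30 | A=load:t4 B=compute:t3 [tied]
step 5: L[5]=4 C[4]=7 → dur=7, Σ=37 | A=compute:t4 B=load:t5 [compute-bound]
step 6: L[6]=8 C[5]=9 → dur=9, Σ=46 | A=load:t6 B=compute:t5 [compute-bound]
step 7: L[7]=7 C[6]=3 → dur=7, Σ=53 | A=compute:t6 B=load:t7 [load-bound]
step 8: L[8]=6 C[7]=9 → dur=9, Σ=62 | A=load:t8 B=compute:t7 [compute-bound]
step 9: C[8]=5 → dur=5, Σ=67 | A=compute:t8 B=idle [compute-only]

end_cycle[2] = 13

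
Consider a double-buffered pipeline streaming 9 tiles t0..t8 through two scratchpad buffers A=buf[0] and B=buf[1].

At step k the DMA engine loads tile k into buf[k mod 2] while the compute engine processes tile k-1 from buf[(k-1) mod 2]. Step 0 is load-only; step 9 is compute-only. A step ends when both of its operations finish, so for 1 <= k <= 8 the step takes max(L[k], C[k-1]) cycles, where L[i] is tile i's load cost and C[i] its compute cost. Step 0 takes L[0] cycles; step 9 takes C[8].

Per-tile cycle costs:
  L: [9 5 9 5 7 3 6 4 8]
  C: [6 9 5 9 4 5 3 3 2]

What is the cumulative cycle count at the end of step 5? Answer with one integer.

end_cycle[5] = 42

step 0: L[0]=9 → dur=9, Σ=9 | A=load:t0 B=idle [load-only]
step 1: L[1]=5 C[0]=6 → dur=6, Σ=15 | A=compute:t0 B=load:t1 [compute-bound]
step 2: L[2]=9 C[1]=9 → dur=9, Σ=24 | A=load:t2 B=compute:t1 [tied]
step 3: L[3]=5 C[2]=5 → dur=5, Σ=29 | A=compute:t2 B=load:t3 [tied]
step 4: L[4]=7 C[3]=9 → dur=9, Σ=38 | A=load:t4 B=compute:t3 [compute-bound]
step 5: L[5]=3 C[4]=4 → dur=4, Σ=42 | A=compute:t4 B=load:t5 [compute-bound]
step 6: L[6]=6 C[5]=5 → dur=6, Σ=48 | A=load:t6 B=compute:t5 [load-bound]
step 7: L[7]=4 C[6]=3 → dur=4, Σ=52 | A=compute:t6 B=load:t7 [load-bound]
step 8: L[8]=8 C[7]=3 → dur=8, Σ=60 | A=load:t8 B=compute:t7 [load-bound]
step 9: C[8]=2 → dur=2, Σ=62 | A=compute:t8 B=idle [compute-only]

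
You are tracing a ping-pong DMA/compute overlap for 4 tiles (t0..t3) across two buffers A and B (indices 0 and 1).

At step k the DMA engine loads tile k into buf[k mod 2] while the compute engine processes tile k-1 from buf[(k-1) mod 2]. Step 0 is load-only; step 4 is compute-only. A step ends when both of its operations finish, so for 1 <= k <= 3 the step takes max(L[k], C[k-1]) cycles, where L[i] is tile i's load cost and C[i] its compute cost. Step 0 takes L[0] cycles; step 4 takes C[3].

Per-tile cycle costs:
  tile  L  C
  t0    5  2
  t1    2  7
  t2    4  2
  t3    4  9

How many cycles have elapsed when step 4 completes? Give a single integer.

end_cycle[4] = 27

  0. 5=5c; end=5; A:t0 B:-
  1. max(2,2)=2c; end=7; A:t0 B:t1
  2. max(4,7)=7c; end=14; A:t2 B:t1
  3. max(4,2)=4c; end=18; A:t2 B:t3
  4. 9=9c; end=27; A:t2 B:t3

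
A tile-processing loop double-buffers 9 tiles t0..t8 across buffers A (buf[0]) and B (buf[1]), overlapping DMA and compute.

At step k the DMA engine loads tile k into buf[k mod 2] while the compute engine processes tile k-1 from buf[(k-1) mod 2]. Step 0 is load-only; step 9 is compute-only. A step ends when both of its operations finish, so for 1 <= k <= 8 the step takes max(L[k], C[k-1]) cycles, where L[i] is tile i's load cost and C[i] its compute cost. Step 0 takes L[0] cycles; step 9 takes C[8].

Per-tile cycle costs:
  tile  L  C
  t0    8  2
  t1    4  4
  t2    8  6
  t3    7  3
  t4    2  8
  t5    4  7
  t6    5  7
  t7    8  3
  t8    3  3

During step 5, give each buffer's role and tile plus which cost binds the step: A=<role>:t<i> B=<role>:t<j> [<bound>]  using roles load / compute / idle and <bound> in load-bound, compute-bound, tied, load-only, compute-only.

step 5: A=compute:t4 B=load:t5 [compute-bound]

step 0: L[0]=8 → dur=8, Σ=8 | A=load:t0 B=idle [load-only]
step 1: L[1]=4 C[0]=2 → dur=4, Σ=12 | A=compute:t0 B=load:t1 [load-bound]
step 2: L[2]=8 C[1]=4 → dur=8, Σ=20 | A=load:t2 B=compute:t1 [load-bound]
step 3: L[3]=7 C[2]=6 → dur=7, Σ=27 | A=compute:t2 B=load:t3 [load-bound]
step 4: L[4]=2 C[3]=3 → dur=3, Σ=30 | A=load:t4 B=compute:t3 [compute-bound]
step 5: L[5]=4 C[4]=8 → dur=8, Σ=38 | A=compute:t4 B=load:t5 [compute-bound]
step 6: L[6]=5 C[5]=7 → dur=7, Σ=45 | A=load:t6 B=compute:t5 [compute-bound]
step 7: L[7]=8 C[6]=7 → dur=8, Σ=53 | A=compute:t6 B=load:t7 [load-bound]
step 8: L[8]=3 C[7]=3 → dur=3, Σ=56 | A=load:t8 B=compute:t7 [tied]
step 9: C[8]=3 → dur=3, Σ=59 | A=compute:t8 B=idle [compute-only]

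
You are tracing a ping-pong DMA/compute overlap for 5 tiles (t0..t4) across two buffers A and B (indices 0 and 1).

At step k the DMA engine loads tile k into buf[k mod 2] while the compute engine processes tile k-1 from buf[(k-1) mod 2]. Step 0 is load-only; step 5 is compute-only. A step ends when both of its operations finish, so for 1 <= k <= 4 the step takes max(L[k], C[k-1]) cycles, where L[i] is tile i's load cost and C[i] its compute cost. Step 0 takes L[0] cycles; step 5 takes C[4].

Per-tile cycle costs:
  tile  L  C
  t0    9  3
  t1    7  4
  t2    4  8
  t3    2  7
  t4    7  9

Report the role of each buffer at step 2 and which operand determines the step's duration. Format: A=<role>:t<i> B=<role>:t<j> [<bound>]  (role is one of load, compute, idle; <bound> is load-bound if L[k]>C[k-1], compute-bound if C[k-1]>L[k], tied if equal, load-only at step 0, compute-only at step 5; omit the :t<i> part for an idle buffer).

  0. 9=9c; end=9; A:t0 B:-
  1. max(7,3)=7c; end=16; A:t0 B:t1
  2. max(4,4)=4c; end=20; A:t2 B:t1
  3. max(2,8)=8c; end=28; A:t2 B:t3
  4. max(7,7)=7c; end=35; A:t4 B:t3
  5. 9=9c; end=44; A:t4 B:t3

step 2: A=load:t2 B=compute:t1 [tied]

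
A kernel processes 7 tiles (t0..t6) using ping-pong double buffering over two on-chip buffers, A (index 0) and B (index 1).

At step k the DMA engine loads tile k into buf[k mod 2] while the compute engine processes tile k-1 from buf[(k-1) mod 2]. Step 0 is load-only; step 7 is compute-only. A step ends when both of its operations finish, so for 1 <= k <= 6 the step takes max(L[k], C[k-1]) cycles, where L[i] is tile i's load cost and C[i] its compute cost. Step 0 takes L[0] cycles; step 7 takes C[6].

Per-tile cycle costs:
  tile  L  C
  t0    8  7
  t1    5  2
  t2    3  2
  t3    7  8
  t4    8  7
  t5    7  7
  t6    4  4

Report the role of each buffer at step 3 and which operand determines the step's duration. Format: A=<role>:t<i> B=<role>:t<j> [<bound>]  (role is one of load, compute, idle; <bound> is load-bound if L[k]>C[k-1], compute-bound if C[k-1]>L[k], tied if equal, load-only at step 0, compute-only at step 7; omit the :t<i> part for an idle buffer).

[0] DMA t0→A (8c) ∥ CU idle ⇒ 8c, clock 8
[1] DMA t1→B (5c) ∥ CU A:t0 (7c) ⇒ 7c, clock 15
[2] DMA t2→A (3c) ∥ CU B:t1 (2c) ⇒ 3c, clock 18
[3] DMA t3→B (7c) ∥ CU A:t2 (2c) ⇒ 7c, clock 25
[4] DMA t4→A (8c) ∥ CU B:t3 (8c) ⇒ 8c, clock 33
[5] DMA t5→B (7c) ∥ CU A:t4 (7c) ⇒ 7c, clock 40
[6] DMA t6→A (4c) ∥ CU B:t5 (7c) ⇒ 7c, clock 47
[7] DMA idle ∥ CU A:t6 (4c) ⇒ 4c, clock 51

step 3: A=compute:t2 B=load:t3 [load-bound]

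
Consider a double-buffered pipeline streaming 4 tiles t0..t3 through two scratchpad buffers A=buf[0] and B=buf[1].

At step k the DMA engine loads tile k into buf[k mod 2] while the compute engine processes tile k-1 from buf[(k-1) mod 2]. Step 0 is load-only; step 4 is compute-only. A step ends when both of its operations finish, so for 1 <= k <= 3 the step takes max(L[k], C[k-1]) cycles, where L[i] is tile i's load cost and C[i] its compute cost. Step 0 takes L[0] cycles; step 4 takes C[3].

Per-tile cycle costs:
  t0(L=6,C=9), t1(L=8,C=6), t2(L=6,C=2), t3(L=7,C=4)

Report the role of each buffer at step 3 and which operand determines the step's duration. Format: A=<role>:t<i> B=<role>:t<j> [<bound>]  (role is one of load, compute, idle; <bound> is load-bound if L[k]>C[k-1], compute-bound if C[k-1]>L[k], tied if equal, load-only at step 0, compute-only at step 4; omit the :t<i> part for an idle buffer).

step 3: A=compute:t2 B=load:t3 [load-bound]

step 0: L[0]=6 → dur=6, Σ=6 | A=load:t0 B=idle [load-only]
step 1: L[1]=8 C[0]=9 → dur=9, Σ=15 | A=compute:t0 B=load:t1 [compute-bound]
step 2: L[2]=6 C[1]=6 → dur=6, Σ=21 | A=load:t2 B=compute:t1 [tied]
step 3: L[3]=7 C[2]=2 → dur=7, Σ=28 | A=compute:t2 B=load:t3 [load-bound]
step 4: C[3]=4 → dur=4, Σ=32 | A=idle B=compute:t3 [compute-only]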